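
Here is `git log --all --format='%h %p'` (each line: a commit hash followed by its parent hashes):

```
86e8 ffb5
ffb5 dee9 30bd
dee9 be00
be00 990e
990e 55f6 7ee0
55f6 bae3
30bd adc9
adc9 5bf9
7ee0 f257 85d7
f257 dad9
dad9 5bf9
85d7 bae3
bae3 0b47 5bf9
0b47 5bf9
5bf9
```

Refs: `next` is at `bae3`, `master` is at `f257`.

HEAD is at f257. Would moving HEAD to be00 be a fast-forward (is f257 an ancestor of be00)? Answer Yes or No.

Yes

A fast-forward from f257 to be00 is possible iff f257 is an ancestor of be00.
Ancestors of be00: {0b47, 55f6, 5bf9, 7ee0, 85d7, 990e, bae3, be00, dad9, f257}.
f257 is among them, so fast-forward is possible.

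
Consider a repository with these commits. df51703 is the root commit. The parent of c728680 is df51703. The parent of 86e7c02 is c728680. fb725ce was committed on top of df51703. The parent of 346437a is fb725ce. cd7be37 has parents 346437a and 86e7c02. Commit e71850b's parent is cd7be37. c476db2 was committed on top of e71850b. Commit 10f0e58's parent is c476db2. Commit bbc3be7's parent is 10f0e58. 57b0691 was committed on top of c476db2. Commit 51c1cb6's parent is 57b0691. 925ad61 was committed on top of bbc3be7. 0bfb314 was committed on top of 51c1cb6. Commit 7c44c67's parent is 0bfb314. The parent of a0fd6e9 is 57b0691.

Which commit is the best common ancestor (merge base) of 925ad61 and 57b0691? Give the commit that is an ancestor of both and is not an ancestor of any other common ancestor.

Ancestors of 925ad61: {10f0e58, 346437a, 86e7c02, 925ad61, bbc3be7, c476db2, c728680, cd7be37, df51703, e71850b, fb725ce}.
Ancestors of 57b0691: {346437a, 57b0691, 86e7c02, c476db2, c728680, cd7be37, df51703, e71850b, fb725ce}.
Common ancestors: {346437a, 86e7c02, c476db2, c728680, cd7be37, df51703, e71850b, fb725ce}.
Among these, c476db2 is not an ancestor of any other common ancestor — it is the merge base.

c476db2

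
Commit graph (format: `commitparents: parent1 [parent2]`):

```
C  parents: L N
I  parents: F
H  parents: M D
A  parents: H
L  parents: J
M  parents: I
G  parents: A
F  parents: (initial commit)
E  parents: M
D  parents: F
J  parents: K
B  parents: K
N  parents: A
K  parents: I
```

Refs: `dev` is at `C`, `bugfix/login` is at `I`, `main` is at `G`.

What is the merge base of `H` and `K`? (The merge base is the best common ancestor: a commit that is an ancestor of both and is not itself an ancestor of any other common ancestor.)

I

Ancestors of H: {D, F, H, I, M}.
Ancestors of K: {F, I, K}.
Common ancestors: {F, I}.
Among these, I is not an ancestor of any other common ancestor — it is the merge base.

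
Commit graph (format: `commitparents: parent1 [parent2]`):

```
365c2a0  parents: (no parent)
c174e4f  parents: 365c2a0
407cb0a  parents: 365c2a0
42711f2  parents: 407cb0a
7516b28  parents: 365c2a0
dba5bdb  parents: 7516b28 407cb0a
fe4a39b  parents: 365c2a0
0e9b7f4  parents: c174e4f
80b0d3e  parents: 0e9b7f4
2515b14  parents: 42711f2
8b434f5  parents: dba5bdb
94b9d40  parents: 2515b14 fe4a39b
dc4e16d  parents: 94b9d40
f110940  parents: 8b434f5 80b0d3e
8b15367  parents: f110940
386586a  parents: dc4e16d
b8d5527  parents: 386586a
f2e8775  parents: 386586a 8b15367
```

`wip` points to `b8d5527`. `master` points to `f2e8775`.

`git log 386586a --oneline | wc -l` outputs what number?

8

Walking parent pointers from 386586a: reachable set = {2515b14, 365c2a0, 386586a, 407cb0a, 42711f2, 94b9d40, dc4e16d, fe4a39b}.
That is 8 commits.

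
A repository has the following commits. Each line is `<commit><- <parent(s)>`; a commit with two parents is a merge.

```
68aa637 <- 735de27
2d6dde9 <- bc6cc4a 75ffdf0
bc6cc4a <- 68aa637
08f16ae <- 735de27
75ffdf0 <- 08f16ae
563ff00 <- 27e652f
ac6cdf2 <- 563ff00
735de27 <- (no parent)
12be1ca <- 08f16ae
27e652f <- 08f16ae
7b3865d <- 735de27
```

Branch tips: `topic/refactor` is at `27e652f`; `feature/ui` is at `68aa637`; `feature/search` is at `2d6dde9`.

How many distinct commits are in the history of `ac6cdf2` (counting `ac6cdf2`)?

5

Walking parent pointers from ac6cdf2: reachable set = {08f16ae, 27e652f, 563ff00, 735de27, ac6cdf2}.
That is 5 commits.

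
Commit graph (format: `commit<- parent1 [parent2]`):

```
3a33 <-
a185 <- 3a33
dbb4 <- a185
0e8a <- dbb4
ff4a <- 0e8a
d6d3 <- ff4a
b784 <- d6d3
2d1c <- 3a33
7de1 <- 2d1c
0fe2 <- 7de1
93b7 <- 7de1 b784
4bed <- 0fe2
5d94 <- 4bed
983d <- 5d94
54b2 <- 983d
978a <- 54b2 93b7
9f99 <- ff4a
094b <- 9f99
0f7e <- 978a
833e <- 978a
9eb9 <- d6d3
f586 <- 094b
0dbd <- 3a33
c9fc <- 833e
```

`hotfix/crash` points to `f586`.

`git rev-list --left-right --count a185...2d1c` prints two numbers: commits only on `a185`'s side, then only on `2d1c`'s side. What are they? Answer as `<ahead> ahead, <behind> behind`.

1 ahead, 1 behind

Reachable from a185: {3a33, a185}.
Reachable from 2d1c: {2d1c, 3a33}.
Only in a185's history (ahead): {a185} — 1.
Only in 2d1c's history (behind): {2d1c} — 1.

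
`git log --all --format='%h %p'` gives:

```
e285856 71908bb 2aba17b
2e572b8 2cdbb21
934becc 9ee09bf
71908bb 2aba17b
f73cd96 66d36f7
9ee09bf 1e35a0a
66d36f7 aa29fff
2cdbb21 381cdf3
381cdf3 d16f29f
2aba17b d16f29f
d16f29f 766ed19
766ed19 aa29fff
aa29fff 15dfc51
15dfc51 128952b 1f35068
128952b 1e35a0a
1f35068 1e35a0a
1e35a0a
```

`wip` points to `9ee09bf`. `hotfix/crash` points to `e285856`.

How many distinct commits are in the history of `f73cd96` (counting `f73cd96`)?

Walking parent pointers from f73cd96: reachable set = {128952b, 15dfc51, 1e35a0a, 1f35068, 66d36f7, aa29fff, f73cd96}.
That is 7 commits.

7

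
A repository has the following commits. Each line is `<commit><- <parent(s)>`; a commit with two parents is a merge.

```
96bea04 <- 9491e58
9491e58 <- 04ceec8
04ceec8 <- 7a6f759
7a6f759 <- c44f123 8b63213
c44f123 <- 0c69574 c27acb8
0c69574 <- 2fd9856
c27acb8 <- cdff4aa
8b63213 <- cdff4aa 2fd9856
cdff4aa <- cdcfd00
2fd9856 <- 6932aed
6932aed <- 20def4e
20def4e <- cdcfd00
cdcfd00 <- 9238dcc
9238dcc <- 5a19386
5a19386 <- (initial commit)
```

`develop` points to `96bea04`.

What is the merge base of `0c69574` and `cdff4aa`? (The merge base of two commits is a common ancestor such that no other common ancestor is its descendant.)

Ancestors of 0c69574: {0c69574, 20def4e, 2fd9856, 5a19386, 6932aed, 9238dcc, cdcfd00}.
Ancestors of cdff4aa: {5a19386, 9238dcc, cdcfd00, cdff4aa}.
Common ancestors: {5a19386, 9238dcc, cdcfd00}.
Among these, cdcfd00 is not an ancestor of any other common ancestor — it is the merge base.

cdcfd00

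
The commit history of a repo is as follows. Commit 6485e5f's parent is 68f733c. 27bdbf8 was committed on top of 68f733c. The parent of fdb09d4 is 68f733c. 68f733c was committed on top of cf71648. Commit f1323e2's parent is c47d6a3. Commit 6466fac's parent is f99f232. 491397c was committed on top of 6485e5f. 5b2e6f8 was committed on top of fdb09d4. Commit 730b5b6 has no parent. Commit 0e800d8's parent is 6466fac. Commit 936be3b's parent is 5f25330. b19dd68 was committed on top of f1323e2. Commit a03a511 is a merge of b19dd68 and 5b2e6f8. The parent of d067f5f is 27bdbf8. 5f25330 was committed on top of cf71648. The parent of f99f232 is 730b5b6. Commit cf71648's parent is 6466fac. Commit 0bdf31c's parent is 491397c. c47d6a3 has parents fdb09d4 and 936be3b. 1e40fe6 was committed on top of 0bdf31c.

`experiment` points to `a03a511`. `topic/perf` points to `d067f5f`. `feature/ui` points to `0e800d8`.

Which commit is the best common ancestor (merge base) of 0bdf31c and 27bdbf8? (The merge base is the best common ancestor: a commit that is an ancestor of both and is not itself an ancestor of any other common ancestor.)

Ancestors of 0bdf31c: {0bdf31c, 491397c, 6466fac, 6485e5f, 68f733c, 730b5b6, cf71648, f99f232}.
Ancestors of 27bdbf8: {27bdbf8, 6466fac, 68f733c, 730b5b6, cf71648, f99f232}.
Common ancestors: {6466fac, 68f733c, 730b5b6, cf71648, f99f232}.
Among these, 68f733c is not an ancestor of any other common ancestor — it is the merge base.

68f733c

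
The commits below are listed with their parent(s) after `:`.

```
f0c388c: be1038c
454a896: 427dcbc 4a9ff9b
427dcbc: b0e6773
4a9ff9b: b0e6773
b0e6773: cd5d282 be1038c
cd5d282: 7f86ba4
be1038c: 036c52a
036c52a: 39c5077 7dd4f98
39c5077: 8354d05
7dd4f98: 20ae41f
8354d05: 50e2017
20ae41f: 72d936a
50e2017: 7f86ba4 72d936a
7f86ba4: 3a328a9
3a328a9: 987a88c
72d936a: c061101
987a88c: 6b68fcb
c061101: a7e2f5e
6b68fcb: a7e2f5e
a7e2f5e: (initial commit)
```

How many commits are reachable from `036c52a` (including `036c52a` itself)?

Walking parent pointers from 036c52a: reachable set = {036c52a, 20ae41f, 39c5077, 3a328a9, 50e2017, 6b68fcb, 72d936a, 7dd4f98, 7f86ba4, 8354d05, 987a88c, a7e2f5e, c061101}.
That is 13 commits.

13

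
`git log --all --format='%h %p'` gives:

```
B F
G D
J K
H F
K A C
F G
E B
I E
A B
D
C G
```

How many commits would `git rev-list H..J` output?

5

Reachable from J: {A, B, C, D, F, G, J, K}.
Reachable from H: {D, F, G, H}.
In J's history but not H's: {A, B, C, J, K} — 5 commits.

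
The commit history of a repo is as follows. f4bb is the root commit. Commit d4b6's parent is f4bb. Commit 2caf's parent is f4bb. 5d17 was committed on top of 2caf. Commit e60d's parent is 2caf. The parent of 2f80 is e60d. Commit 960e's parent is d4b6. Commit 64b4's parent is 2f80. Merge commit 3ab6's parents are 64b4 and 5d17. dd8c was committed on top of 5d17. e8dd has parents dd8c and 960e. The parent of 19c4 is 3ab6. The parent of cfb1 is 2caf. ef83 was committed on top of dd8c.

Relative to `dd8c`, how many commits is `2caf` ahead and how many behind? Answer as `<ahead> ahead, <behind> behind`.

Reachable from 2caf: {2caf, f4bb}.
Reachable from dd8c: {2caf, 5d17, dd8c, f4bb}.
Only in 2caf's history (ahead): {} — 0.
Only in dd8c's history (behind): {5d17, dd8c} — 2.

0 ahead, 2 behind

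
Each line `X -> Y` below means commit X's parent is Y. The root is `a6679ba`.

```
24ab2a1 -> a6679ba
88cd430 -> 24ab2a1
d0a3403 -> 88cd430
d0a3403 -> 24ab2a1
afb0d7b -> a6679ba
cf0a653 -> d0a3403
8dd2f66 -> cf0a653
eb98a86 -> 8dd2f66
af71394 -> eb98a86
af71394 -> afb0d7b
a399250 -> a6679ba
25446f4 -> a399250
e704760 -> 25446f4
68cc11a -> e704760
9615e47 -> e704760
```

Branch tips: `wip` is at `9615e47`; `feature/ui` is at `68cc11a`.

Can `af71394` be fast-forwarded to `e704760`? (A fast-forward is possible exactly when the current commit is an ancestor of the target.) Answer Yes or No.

A fast-forward from af71394 to e704760 is possible iff af71394 is an ancestor of e704760.
Ancestors of e704760: {25446f4, a399250, a6679ba, e704760}.
af71394 is not among them, so fast-forward is not possible.

No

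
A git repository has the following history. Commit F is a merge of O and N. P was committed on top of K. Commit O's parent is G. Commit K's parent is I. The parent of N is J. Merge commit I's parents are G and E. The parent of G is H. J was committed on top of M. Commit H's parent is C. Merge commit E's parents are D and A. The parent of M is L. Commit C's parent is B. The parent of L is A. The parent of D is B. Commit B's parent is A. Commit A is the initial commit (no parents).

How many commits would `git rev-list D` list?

Walking parent pointers from D: reachable set = {A, B, D}.
That is 3 commits.

3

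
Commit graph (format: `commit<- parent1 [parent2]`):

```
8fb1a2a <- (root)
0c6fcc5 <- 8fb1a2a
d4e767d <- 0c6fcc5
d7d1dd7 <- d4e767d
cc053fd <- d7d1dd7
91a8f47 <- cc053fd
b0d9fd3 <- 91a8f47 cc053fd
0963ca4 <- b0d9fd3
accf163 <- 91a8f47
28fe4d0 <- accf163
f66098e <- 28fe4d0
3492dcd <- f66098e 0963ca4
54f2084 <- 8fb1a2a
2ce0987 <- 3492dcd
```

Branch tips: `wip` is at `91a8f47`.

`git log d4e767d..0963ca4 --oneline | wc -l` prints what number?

Reachable from 0963ca4: {0963ca4, 0c6fcc5, 8fb1a2a, 91a8f47, b0d9fd3, cc053fd, d4e767d, d7d1dd7}.
Reachable from d4e767d: {0c6fcc5, 8fb1a2a, d4e767d}.
In 0963ca4's history but not d4e767d's: {0963ca4, 91a8f47, b0d9fd3, cc053fd, d7d1dd7} — 5 commits.

5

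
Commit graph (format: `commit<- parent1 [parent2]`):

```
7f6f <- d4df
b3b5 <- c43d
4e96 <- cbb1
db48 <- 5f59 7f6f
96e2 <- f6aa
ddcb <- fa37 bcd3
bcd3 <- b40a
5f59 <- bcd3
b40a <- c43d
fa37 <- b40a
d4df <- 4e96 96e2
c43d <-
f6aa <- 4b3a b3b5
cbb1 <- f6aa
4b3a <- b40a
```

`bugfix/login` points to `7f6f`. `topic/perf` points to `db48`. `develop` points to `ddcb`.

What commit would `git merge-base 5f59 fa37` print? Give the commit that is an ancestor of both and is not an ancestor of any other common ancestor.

Ancestors of 5f59: {5f59, b40a, bcd3, c43d}.
Ancestors of fa37: {b40a, c43d, fa37}.
Common ancestors: {b40a, c43d}.
Among these, b40a is not an ancestor of any other common ancestor — it is the merge base.

b40a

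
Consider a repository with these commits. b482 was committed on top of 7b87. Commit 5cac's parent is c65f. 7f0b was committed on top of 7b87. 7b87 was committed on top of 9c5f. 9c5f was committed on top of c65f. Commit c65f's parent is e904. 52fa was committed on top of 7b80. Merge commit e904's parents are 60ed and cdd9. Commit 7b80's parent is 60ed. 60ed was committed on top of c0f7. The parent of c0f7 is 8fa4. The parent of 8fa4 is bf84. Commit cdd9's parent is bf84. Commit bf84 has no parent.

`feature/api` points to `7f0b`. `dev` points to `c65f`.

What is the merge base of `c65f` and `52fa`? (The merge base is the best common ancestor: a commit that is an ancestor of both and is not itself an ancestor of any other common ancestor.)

Ancestors of c65f: {60ed, 8fa4, bf84, c0f7, c65f, cdd9, e904}.
Ancestors of 52fa: {52fa, 60ed, 7b80, 8fa4, bf84, c0f7}.
Common ancestors: {60ed, 8fa4, bf84, c0f7}.
Among these, 60ed is not an ancestor of any other common ancestor — it is the merge base.

60ed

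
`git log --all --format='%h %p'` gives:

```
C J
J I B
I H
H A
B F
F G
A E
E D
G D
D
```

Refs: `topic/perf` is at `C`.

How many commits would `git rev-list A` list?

Walking parent pointers from A: reachable set = {A, D, E}.
That is 3 commits.

3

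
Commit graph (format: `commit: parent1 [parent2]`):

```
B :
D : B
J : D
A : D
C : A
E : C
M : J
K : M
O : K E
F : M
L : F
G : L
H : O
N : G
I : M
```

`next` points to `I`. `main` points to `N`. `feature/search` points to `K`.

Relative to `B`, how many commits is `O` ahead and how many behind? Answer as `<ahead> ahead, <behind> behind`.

Reachable from O: {A, B, C, D, E, J, K, M, O}.
Reachable from B: {B}.
Only in O's history (ahead): {A, C, D, E, J, K, M, O} — 8.
Only in B's history (behind): {} — 0.

8 ahead, 0 behind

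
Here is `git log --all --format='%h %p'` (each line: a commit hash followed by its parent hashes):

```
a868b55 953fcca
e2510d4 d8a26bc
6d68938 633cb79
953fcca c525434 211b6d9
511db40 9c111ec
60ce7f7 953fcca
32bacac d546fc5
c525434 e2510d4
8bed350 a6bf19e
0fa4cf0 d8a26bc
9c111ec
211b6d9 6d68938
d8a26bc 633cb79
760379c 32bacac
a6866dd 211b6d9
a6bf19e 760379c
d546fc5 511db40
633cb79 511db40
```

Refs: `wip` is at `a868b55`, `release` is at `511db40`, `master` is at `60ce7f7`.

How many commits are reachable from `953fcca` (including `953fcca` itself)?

Walking parent pointers from 953fcca: reachable set = {211b6d9, 511db40, 633cb79, 6d68938, 953fcca, 9c111ec, c525434, d8a26bc, e2510d4}.
That is 9 commits.

9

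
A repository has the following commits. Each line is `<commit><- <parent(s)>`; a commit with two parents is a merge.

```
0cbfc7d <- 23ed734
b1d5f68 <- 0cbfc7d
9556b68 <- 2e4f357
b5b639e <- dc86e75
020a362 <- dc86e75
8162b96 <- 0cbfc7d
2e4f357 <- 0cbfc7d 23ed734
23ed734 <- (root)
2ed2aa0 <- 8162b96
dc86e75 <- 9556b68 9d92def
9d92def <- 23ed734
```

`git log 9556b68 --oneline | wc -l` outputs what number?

4

Walking parent pointers from 9556b68: reachable set = {0cbfc7d, 23ed734, 2e4f357, 9556b68}.
That is 4 commits.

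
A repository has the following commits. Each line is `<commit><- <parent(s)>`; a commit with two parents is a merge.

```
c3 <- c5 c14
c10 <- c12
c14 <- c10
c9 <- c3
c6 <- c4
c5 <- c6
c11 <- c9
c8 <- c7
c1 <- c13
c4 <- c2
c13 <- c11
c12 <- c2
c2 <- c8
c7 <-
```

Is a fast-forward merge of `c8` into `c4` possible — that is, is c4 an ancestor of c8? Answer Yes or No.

No

A fast-forward from c4 to c8 is possible iff c4 is an ancestor of c8.
Ancestors of c8: {c7, c8}.
c4 is not among them, so fast-forward is not possible.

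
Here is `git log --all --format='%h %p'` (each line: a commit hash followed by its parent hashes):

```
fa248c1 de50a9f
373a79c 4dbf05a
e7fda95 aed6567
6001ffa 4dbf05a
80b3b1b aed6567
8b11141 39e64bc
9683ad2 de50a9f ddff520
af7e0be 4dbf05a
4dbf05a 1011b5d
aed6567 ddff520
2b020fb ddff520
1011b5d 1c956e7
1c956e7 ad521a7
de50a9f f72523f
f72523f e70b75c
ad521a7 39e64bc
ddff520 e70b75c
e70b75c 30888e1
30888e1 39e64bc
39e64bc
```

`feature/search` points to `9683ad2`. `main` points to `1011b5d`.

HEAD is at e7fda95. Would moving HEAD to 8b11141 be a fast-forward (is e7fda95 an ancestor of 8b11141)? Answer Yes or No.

A fast-forward from e7fda95 to 8b11141 is possible iff e7fda95 is an ancestor of 8b11141.
Ancestors of 8b11141: {39e64bc, 8b11141}.
e7fda95 is not among them, so fast-forward is not possible.

No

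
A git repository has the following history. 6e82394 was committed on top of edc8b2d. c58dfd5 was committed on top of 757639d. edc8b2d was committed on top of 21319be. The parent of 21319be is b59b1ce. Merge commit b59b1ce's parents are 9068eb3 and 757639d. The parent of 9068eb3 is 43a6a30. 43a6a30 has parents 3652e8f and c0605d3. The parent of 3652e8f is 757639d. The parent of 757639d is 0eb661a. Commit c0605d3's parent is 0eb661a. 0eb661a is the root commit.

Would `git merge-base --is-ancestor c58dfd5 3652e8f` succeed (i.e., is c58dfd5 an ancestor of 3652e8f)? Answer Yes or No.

Ancestors of 3652e8f: {0eb661a, 3652e8f, 757639d}.
c58dfd5 is not in that set, so it is not an ancestor of 3652e8f.

No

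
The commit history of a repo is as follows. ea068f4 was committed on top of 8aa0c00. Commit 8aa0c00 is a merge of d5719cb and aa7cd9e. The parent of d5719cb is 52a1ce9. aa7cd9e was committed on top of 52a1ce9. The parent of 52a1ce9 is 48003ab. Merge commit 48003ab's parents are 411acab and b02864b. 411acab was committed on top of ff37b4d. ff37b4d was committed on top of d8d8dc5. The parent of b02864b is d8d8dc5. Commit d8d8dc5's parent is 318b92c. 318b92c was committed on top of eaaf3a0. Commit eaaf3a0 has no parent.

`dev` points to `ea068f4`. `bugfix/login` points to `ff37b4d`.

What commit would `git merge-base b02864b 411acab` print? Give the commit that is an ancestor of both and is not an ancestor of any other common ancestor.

d8d8dc5

Ancestors of b02864b: {318b92c, b02864b, d8d8dc5, eaaf3a0}.
Ancestors of 411acab: {318b92c, 411acab, d8d8dc5, eaaf3a0, ff37b4d}.
Common ancestors: {318b92c, d8d8dc5, eaaf3a0}.
Among these, d8d8dc5 is not an ancestor of any other common ancestor — it is the merge base.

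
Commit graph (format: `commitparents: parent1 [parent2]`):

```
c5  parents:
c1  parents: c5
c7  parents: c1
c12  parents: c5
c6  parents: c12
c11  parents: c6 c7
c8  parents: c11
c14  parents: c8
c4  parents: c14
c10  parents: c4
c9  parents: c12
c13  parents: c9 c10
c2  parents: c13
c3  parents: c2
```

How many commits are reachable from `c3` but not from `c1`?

Reachable from c3: {c1, c10, c11, c12, c13, c14, c2, c3, c4, c5, c6, c7, c8, c9}.
Reachable from c1: {c1, c5}.
In c3's history but not c1's: {c10, c11, c12, c13, c14, c2, c3, c4, c6, c7, c8, c9} — 12 commits.

12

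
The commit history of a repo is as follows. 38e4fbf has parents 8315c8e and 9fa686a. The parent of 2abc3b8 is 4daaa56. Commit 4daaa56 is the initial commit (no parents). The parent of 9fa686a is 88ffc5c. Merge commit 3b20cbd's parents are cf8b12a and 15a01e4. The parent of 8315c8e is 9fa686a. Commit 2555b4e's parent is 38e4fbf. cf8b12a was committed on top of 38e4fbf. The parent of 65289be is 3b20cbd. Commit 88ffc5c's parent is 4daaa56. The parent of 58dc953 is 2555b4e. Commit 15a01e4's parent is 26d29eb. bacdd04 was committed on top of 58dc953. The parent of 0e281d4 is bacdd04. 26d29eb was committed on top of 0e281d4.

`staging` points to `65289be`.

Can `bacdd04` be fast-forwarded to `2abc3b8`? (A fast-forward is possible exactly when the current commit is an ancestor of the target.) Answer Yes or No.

A fast-forward from bacdd04 to 2abc3b8 is possible iff bacdd04 is an ancestor of 2abc3b8.
Ancestors of 2abc3b8: {2abc3b8, 4daaa56}.
bacdd04 is not among them, so fast-forward is not possible.

No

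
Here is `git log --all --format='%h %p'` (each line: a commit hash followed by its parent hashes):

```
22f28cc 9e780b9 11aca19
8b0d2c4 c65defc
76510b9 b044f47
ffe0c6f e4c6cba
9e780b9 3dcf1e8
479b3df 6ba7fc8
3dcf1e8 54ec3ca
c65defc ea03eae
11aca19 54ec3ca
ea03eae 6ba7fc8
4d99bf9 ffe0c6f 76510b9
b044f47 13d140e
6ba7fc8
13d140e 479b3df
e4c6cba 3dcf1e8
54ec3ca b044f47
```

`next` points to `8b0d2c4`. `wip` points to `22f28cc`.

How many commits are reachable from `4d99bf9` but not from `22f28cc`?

4

Reachable from 4d99bf9: {13d140e, 3dcf1e8, 479b3df, 4d99bf9, 54ec3ca, 6ba7fc8, 76510b9, b044f47, e4c6cba, ffe0c6f}.
Reachable from 22f28cc: {11aca19, 13d140e, 22f28cc, 3dcf1e8, 479b3df, 54ec3ca, 6ba7fc8, 9e780b9, b044f47}.
In 4d99bf9's history but not 22f28cc's: {4d99bf9, 76510b9, e4c6cba, ffe0c6f} — 4 commits.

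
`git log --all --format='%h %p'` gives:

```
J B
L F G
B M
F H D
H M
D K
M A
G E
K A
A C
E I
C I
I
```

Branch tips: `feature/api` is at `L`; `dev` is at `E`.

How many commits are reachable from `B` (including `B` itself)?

Walking parent pointers from B: reachable set = {A, B, C, I, M}.
That is 5 commits.

5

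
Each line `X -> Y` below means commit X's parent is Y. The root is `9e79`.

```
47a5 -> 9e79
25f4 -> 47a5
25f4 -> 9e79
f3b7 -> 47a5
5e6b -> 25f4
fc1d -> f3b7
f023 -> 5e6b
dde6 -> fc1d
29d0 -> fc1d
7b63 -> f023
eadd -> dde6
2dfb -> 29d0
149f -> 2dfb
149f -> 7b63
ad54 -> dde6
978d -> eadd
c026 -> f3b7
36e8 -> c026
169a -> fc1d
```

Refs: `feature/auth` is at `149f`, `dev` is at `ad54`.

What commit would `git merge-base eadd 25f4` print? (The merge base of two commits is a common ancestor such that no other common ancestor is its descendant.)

Ancestors of eadd: {47a5, 9e79, dde6, eadd, f3b7, fc1d}.
Ancestors of 25f4: {25f4, 47a5, 9e79}.
Common ancestors: {47a5, 9e79}.
Among these, 47a5 is not an ancestor of any other common ancestor — it is the merge base.

47a5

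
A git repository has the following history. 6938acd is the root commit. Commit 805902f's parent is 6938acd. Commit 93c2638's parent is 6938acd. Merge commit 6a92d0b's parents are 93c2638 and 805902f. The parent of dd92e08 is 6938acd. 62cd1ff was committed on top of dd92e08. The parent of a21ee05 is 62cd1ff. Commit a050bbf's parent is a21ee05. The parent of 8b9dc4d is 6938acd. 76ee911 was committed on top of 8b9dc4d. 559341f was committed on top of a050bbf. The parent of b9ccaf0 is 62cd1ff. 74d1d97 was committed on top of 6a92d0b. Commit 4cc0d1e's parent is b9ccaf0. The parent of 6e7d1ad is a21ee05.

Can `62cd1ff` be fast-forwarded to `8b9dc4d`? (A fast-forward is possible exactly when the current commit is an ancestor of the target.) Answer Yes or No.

No

A fast-forward from 62cd1ff to 8b9dc4d is possible iff 62cd1ff is an ancestor of 8b9dc4d.
Ancestors of 8b9dc4d: {6938acd, 8b9dc4d}.
62cd1ff is not among them, so fast-forward is not possible.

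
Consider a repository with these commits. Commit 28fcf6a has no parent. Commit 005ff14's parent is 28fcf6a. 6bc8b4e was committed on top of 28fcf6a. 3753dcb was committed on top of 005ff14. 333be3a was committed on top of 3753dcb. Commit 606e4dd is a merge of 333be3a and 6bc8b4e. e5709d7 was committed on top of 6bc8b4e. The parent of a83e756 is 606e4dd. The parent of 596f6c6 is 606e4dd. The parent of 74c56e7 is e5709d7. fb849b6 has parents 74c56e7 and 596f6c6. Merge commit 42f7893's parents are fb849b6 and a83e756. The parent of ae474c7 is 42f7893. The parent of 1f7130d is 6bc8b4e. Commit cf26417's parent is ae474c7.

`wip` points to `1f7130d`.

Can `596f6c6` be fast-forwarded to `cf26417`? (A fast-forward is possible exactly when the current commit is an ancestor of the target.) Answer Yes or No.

Yes

A fast-forward from 596f6c6 to cf26417 is possible iff 596f6c6 is an ancestor of cf26417.
Ancestors of cf26417: {005ff14, 28fcf6a, 333be3a, 3753dcb, 42f7893, 596f6c6, 606e4dd, 6bc8b4e, 74c56e7, a83e756, ae474c7, cf26417, e5709d7, fb849b6}.
596f6c6 is among them, so fast-forward is possible.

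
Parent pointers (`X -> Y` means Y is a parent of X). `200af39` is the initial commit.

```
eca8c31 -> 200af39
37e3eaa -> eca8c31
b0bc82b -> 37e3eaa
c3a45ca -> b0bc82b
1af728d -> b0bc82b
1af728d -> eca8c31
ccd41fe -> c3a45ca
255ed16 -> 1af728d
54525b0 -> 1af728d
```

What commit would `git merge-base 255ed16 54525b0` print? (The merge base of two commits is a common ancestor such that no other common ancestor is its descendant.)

1af728d

Ancestors of 255ed16: {1af728d, 200af39, 255ed16, 37e3eaa, b0bc82b, eca8c31}.
Ancestors of 54525b0: {1af728d, 200af39, 37e3eaa, 54525b0, b0bc82b, eca8c31}.
Common ancestors: {1af728d, 200af39, 37e3eaa, b0bc82b, eca8c31}.
Among these, 1af728d is not an ancestor of any other common ancestor — it is the merge base.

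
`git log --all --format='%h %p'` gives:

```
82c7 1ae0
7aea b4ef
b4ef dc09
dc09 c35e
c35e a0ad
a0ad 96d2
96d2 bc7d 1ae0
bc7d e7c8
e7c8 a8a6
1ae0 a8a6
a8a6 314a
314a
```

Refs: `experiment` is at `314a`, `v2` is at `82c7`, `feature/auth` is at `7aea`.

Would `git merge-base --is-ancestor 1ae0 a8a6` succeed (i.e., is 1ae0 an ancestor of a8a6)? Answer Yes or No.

No

Ancestors of a8a6: {314a, a8a6}.
1ae0 is not in that set, so it is not an ancestor of a8a6.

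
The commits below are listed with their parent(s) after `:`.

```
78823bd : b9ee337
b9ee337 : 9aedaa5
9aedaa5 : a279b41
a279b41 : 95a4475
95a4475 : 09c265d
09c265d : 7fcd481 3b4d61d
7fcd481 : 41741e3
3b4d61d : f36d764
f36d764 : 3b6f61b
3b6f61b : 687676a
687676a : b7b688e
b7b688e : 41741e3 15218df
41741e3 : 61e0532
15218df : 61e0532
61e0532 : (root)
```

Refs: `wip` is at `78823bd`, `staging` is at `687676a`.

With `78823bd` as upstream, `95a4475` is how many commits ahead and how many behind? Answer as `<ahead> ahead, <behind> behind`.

0 ahead, 4 behind

Reachable from 95a4475: {09c265d, 15218df, 3b4d61d, 3b6f61b, 41741e3, 61e0532, 687676a, 7fcd481, 95a4475, b7b688e, f36d764}.
Reachable from 78823bd: {09c265d, 15218df, 3b4d61d, 3b6f61b, 41741e3, 61e0532, 687676a, 78823bd, 7fcd481, 95a4475, 9aedaa5, a279b41, b7b688e, b9ee337, f36d764}.
Only in 95a4475's history (ahead): {} — 0.
Only in 78823bd's history (behind): {78823bd, 9aedaa5, a279b41, b9ee337} — 4.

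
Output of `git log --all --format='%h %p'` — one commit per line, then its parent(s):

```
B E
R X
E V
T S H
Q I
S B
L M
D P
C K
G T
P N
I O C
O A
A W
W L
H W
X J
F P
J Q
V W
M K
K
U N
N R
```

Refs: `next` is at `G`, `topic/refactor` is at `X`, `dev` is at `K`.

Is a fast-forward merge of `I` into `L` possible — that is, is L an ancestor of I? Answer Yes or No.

Yes

A fast-forward from L to I is possible iff L is an ancestor of I.
Ancestors of I: {A, C, I, K, L, M, O, W}.
L is among them, so fast-forward is possible.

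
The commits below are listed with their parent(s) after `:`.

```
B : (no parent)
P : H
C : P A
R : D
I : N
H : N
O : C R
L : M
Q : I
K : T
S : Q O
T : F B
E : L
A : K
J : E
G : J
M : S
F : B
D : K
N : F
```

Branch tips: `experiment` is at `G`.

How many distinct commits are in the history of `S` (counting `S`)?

15

Walking parent pointers from S: reachable set = {A, B, C, D, F, H, I, K, N, O, P, Q, R, S, T}.
That is 15 commits.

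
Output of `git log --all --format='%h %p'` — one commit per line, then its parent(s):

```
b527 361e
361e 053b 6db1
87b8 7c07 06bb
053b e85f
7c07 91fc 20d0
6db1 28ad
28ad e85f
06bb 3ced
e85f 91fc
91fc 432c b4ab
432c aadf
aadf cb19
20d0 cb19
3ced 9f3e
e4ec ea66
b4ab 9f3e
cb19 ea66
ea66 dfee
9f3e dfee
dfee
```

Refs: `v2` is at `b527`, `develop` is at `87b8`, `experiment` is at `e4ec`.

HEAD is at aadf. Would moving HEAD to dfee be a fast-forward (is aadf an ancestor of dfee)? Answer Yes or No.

No

A fast-forward from aadf to dfee is possible iff aadf is an ancestor of dfee.
Ancestors of dfee: {dfee}.
aadf is not among them, so fast-forward is not possible.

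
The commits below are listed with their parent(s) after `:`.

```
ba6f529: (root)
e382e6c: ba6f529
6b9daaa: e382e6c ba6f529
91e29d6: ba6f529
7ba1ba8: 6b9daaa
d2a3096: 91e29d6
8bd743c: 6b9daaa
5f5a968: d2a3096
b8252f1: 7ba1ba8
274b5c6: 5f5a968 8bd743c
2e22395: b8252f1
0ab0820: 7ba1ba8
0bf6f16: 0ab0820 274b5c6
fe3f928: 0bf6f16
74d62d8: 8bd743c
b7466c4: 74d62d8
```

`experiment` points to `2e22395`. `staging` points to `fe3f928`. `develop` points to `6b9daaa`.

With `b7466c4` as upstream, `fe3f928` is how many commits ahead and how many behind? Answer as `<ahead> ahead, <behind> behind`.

8 ahead, 2 behind

Reachable from fe3f928: {0ab0820, 0bf6f16, 274b5c6, 5f5a968, 6b9daaa, 7ba1ba8, 8bd743c, 91e29d6, ba6f529, d2a3096, e382e6c, fe3f928}.
Reachable from b7466c4: {6b9daaa, 74d62d8, 8bd743c, b7466c4, ba6f529, e382e6c}.
Only in fe3f928's history (ahead): {0ab0820, 0bf6f16, 274b5c6, 5f5a968, 7ba1ba8, 91e29d6, d2a3096, fe3f928} — 8.
Only in b7466c4's history (behind): {74d62d8, b7466c4} — 2.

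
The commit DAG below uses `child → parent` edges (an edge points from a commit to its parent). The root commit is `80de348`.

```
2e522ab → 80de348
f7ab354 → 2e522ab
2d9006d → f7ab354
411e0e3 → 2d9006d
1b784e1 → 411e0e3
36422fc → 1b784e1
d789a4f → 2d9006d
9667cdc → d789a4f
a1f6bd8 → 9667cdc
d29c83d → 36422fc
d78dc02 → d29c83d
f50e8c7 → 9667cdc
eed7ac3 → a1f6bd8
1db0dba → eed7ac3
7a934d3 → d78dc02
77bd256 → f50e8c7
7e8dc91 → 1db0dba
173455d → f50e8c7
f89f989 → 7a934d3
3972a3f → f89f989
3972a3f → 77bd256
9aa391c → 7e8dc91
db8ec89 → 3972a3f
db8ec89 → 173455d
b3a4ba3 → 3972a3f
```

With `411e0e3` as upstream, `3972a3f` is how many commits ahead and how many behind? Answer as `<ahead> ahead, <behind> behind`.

11 ahead, 0 behind

Reachable from 3972a3f: {1b784e1, 2d9006d, 2e522ab, 36422fc, 3972a3f, 411e0e3, 77bd256, 7a934d3, 80de348, 9667cdc, d29c83d, d789a4f, d78dc02, f50e8c7, f7ab354, f89f989}.
Reachable from 411e0e3: {2d9006d, 2e522ab, 411e0e3, 80de348, f7ab354}.
Only in 3972a3f's history (ahead): {1b784e1, 36422fc, 3972a3f, 77bd256, 7a934d3, 9667cdc, d29c83d, d789a4f, d78dc02, f50e8c7, f89f989} — 11.
Only in 411e0e3's history (behind): {} — 0.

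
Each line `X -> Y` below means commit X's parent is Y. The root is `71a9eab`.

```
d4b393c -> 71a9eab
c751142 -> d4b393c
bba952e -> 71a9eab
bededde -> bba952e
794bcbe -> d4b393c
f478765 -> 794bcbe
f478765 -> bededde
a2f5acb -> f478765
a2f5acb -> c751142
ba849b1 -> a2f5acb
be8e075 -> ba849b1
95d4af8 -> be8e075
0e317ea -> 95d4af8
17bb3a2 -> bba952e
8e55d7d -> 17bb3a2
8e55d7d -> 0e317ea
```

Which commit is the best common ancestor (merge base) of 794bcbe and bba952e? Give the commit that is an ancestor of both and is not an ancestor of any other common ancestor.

Ancestors of 794bcbe: {71a9eab, 794bcbe, d4b393c}.
Ancestors of bba952e: {71a9eab, bba952e}.
Common ancestors: {71a9eab}.
The only common ancestor is 71a9eab, so it is the merge base.

71a9eab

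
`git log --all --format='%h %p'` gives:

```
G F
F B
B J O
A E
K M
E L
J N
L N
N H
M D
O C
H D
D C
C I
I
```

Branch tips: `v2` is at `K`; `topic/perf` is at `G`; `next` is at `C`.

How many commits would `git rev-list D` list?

Walking parent pointers from D: reachable set = {C, D, I}.
That is 3 commits.

3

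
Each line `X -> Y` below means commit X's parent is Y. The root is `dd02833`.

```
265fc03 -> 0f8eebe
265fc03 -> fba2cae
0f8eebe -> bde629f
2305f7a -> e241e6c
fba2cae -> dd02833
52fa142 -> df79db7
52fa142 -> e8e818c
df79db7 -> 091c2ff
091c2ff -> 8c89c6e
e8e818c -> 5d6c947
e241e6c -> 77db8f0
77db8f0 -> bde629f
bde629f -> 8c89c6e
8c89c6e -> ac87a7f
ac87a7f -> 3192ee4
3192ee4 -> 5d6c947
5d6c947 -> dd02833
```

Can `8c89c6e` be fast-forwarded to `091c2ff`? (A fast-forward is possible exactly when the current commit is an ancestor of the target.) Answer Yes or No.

A fast-forward from 8c89c6e to 091c2ff is possible iff 8c89c6e is an ancestor of 091c2ff.
Ancestors of 091c2ff: {091c2ff, 3192ee4, 5d6c947, 8c89c6e, ac87a7f, dd02833}.
8c89c6e is among them, so fast-forward is possible.

Yes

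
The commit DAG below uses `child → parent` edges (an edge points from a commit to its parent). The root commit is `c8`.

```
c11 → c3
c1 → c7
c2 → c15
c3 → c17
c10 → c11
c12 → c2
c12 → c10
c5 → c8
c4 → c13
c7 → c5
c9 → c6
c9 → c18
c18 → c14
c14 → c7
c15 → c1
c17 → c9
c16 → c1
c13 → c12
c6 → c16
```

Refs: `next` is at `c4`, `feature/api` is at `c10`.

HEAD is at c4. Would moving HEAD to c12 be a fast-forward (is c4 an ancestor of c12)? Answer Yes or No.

No

A fast-forward from c4 to c12 is possible iff c4 is an ancestor of c12.
Ancestors of c12: {c1, c10, c11, c12, c14, c15, c16, c17, c18, c2, c3, c5, c6, c7, c8, c9}.
c4 is not among them, so fast-forward is not possible.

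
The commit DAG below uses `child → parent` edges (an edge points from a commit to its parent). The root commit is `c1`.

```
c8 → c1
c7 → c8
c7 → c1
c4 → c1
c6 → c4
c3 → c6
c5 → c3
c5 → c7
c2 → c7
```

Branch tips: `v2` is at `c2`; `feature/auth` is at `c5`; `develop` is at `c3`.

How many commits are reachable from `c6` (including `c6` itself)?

Walking parent pointers from c6: reachable set = {c1, c4, c6}.
That is 3 commits.

3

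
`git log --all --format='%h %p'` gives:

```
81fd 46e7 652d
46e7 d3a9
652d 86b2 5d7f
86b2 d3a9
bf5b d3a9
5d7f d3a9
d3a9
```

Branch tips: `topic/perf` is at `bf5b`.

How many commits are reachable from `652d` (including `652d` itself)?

Walking parent pointers from 652d: reachable set = {5d7f, 652d, 86b2, d3a9}.
That is 4 commits.

4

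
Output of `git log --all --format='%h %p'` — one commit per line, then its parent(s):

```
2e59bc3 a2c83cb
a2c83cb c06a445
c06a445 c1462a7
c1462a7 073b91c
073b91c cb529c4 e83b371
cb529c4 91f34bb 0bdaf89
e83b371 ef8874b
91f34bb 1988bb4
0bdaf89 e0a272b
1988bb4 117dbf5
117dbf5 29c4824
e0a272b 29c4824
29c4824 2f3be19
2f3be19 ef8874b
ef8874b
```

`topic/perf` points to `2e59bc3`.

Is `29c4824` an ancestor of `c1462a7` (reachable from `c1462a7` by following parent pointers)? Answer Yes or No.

Ancestors of c1462a7 (commits reachable by following parents): {073b91c, 0bdaf89, 117dbf5, 1988bb4, 29c4824, 2f3be19, 91f34bb, c1462a7, cb529c4, e0a272b, e83b371, ef8874b}.
29c4824 is in that set, so it is an ancestor of c1462a7.

Yes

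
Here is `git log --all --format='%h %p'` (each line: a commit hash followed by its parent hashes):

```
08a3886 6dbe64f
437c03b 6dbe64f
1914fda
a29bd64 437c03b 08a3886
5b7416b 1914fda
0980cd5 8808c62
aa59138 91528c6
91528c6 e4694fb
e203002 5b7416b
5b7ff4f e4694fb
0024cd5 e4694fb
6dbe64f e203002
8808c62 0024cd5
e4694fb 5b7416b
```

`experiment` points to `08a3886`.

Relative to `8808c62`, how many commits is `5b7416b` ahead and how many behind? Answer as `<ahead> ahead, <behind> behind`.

0 ahead, 3 behind

Reachable from 5b7416b: {1914fda, 5b7416b}.
Reachable from 8808c62: {0024cd5, 1914fda, 5b7416b, 8808c62, e4694fb}.
Only in 5b7416b's history (ahead): {} — 0.
Only in 8808c62's history (behind): {0024cd5, 8808c62, e4694fb} — 3.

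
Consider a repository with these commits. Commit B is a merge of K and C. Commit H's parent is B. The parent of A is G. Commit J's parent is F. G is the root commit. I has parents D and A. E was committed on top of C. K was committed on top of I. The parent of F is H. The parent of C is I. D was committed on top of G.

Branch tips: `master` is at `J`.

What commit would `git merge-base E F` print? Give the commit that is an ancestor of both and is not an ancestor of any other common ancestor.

Ancestors of E: {A, C, D, E, G, I}.
Ancestors of F: {A, B, C, D, F, G, H, I, K}.
Common ancestors: {A, C, D, G, I}.
Among these, C is not an ancestor of any other common ancestor — it is the merge base.

C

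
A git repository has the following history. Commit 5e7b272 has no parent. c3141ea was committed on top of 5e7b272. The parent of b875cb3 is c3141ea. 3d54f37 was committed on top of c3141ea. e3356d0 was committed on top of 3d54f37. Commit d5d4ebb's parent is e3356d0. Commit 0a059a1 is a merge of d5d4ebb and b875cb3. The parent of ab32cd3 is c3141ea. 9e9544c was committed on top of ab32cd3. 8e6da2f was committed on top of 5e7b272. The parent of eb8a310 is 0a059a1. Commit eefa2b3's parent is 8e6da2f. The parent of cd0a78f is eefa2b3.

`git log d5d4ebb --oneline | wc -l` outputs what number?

5

Walking parent pointers from d5d4ebb: reachable set = {3d54f37, 5e7b272, c3141ea, d5d4ebb, e3356d0}.
That is 5 commits.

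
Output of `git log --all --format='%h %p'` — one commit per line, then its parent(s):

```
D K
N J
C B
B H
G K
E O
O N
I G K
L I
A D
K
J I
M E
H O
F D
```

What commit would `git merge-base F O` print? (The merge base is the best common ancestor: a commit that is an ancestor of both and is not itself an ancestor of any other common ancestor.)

K

Ancestors of F: {D, F, K}.
Ancestors of O: {G, I, J, K, N, O}.
Common ancestors: {K}.
The only common ancestor is K, so it is the merge base.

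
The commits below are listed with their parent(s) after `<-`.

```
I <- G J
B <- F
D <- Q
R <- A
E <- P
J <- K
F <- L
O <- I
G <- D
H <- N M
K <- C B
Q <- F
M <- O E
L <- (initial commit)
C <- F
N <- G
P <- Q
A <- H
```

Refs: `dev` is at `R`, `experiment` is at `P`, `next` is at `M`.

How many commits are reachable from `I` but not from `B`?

7

Reachable from I: {B, C, D, F, G, I, J, K, L, Q}.
Reachable from B: {B, F, L}.
In I's history but not B's: {C, D, G, I, J, K, Q} — 7 commits.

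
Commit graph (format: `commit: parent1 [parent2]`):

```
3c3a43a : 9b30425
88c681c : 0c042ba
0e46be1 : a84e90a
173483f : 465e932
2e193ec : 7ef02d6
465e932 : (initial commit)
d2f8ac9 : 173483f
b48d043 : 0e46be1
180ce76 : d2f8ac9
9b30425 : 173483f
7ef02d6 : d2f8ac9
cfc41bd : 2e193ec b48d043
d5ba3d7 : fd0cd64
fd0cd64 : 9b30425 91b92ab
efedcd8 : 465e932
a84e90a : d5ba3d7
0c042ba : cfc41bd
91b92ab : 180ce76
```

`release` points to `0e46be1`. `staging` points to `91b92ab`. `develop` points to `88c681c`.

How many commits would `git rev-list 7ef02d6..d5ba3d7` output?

5

Reachable from d5ba3d7: {173483f, 180ce76, 465e932, 91b92ab, 9b30425, d2f8ac9, d5ba3d7, fd0cd64}.
Reachable from 7ef02d6: {173483f, 465e932, 7ef02d6, d2f8ac9}.
In d5ba3d7's history but not 7ef02d6's: {180ce76, 91b92ab, 9b30425, d5ba3d7, fd0cd64} — 5 commits.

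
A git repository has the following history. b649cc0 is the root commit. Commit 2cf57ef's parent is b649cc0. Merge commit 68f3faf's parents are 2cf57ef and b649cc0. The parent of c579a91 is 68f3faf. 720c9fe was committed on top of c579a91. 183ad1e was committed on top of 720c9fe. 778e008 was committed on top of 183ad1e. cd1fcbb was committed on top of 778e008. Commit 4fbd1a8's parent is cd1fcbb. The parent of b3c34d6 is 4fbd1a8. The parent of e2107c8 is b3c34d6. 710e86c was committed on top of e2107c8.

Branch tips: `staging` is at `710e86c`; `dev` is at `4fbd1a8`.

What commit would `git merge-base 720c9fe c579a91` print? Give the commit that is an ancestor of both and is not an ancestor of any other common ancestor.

Ancestors of 720c9fe: {2cf57ef, 68f3faf, 720c9fe, b649cc0, c579a91}.
Ancestors of c579a91: {2cf57ef, 68f3faf, b649cc0, c579a91}.
Common ancestors: {2cf57ef, 68f3faf, b649cc0, c579a91}.
Among these, c579a91 is not an ancestor of any other common ancestor — it is the merge base.

c579a91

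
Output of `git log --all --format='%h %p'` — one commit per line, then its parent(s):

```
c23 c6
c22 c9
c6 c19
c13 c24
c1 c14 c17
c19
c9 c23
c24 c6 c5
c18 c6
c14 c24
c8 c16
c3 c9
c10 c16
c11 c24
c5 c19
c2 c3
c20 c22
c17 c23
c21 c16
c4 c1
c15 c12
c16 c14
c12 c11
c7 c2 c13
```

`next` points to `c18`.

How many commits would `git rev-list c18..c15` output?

Reachable from c15: {c11, c12, c15, c19, c24, c5, c6}.
Reachable from c18: {c18, c19, c6}.
In c15's history but not c18's: {c11, c12, c15, c24, c5} — 5 commits.

5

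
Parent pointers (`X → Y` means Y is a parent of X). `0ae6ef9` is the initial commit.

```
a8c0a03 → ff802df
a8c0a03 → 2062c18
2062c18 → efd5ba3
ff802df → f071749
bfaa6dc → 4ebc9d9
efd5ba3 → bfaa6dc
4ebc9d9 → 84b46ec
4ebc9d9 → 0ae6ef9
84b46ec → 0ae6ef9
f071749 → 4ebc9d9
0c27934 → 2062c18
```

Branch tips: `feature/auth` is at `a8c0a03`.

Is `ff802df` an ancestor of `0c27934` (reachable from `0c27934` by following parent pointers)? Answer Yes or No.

Ancestors of 0c27934: {0ae6ef9, 0c27934, 2062c18, 4ebc9d9, 84b46ec, bfaa6dc, efd5ba3}.
ff802df is not in that set, so it is not an ancestor of 0c27934.

No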